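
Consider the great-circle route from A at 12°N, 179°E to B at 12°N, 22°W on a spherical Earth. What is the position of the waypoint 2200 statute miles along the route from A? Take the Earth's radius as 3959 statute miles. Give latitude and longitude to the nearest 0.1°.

≈ 34.2°N, 155.9°W

From cos δ = sin φ₁ sin φ₂ + cos φ₁ cos φ₂ cos Δλ, the central angle is δ ≈ 2.587 rad (148.2°). The total great-circle distance is δ·R ≈ 2.587 × 3959 ≈ 10241 mi, so the target fraction is f = 2200/10241 ≈ 0.215.
Interpolate at f ≈ 0.215 with slerp weights a = sin((1−f)δ)/sin δ ≈ 1.701, b = sin(fδ)/sin δ ≈ 1.001.
p = a·p₁ + b·p₂ ≈ (-0.755, -0.338, 0.562); φ = arcsin(p_z) ≈ 34.18°, λ = atan2(p_y, p_x) ≈ -155.89°.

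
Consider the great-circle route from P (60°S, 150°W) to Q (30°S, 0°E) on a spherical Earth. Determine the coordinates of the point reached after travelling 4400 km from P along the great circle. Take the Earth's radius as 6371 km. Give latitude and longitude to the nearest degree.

Write both endpoints as unit vectors p₁, p₂ with components (cos φ cos λ, cos φ sin λ, sin φ).
The central angle between the endpoints is δ = arccos(p₁·p₂) ≈ 1.513 rad (86.7°). The total great-circle distance is δ·R ≈ 1.513 × 6371 ≈ 9638 km, so the target fraction is f = 4400/9638 ≈ 0.457.
Interpolate at f ≈ 0.457 with slerp weights a = sin((1−f)δ)/sin δ ≈ 0.734, b = sin(fδ)/sin δ ≈ 0.638.
p = a·p₁ + b·p₂ ≈ (0.235, -0.183, -0.955); φ = arcsin(p_z) ≈ -72.66°, λ = atan2(p_y, p_x) ≈ -38.00°.

≈ (73°S, 38°W)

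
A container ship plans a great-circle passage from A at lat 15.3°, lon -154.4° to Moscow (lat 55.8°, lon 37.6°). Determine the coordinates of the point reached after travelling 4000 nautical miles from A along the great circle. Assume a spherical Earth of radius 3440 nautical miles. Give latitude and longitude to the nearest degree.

Convert each endpoint to a unit vector on the sphere (x = cos φ cos λ, y = cos φ sin λ, z = sin φ).
The central angle between the endpoints is δ = arccos(p₁·p₂) ≈ 1.888 rad (108.2°). The total great-circle distance is δ·R ≈ 1.888 × 3440 ≈ 6495 nmi, so the target fraction is f = 4000/6495 ≈ 0.616.
Interpolate at f ≈ 0.616 with slerp weights a = sin((1−f)δ)/sin δ ≈ 0.698, b = sin(fδ)/sin δ ≈ 0.966.
p = a·p₁ + b·p₂ ≈ (-0.177, 0.040, 0.983); φ = arcsin(p_z) ≈ 79.53°, λ = atan2(p_y, p_x) ≈ 167.18°.

≈ lat 80°, lon 167°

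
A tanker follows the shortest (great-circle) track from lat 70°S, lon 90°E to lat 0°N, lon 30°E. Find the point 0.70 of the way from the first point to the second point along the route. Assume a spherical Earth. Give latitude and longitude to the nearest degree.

≈ lat 23°S, lon 38°E

Convert each endpoint to a unit vector on the sphere (x = cos φ cos λ, y = cos φ sin λ, z = sin φ).
The central angle between the endpoints is δ = arccos(p₁·p₂) ≈ 1.399 rad (80.2°).
Interpolate at f = 0.70 with slerp weights a = sin((1−f)δ)/sin δ ≈ 0.414, b = sin(fδ)/sin δ ≈ 0.842.
p = a·p₁ + b·p₂ ≈ (0.730, 0.563, -0.389); φ = arcsin(p_z) ≈ -22.87°, λ = atan2(p_y, p_x) ≈ 37.64°.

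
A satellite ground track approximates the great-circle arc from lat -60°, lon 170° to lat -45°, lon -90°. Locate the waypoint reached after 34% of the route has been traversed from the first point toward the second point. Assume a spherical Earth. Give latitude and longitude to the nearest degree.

≈ lat -65°, lon -149°

Convert each endpoint to a unit vector on the sphere (x = cos φ cos λ, y = cos φ sin λ, z = sin φ).
The central angle between the endpoints is δ = arccos(p₁·p₂) ≈ 0.987 rad (56.6°).
Interpolate at f = 0.34 with slerp weights a = sin((1−f)δ)/sin δ ≈ 0.727, b = sin(fδ)/sin δ ≈ 0.395.
p = a·p₁ + b·p₂ ≈ (-0.358, -0.216, -0.908); φ = arcsin(p_z) ≈ -65.29°, λ = atan2(p_y, p_x) ≈ -148.88°.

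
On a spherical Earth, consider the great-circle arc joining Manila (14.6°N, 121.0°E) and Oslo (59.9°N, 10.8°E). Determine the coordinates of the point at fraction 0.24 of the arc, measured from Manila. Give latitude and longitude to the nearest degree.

Convert each endpoint to a unit vector on the sphere (x = cos φ cos λ, y = cos φ sin λ, z = sin φ).
The central angle between the endpoints is δ = arccos(p₁·p₂) ≈ 1.520 rad (87.1°).
Interpolate at f = 0.24 with slerp weights a = sin((1−f)δ)/sin δ ≈ 0.916, b = sin(fδ)/sin δ ≈ 0.357.
p = a·p₁ + b·p₂ ≈ (-0.281, 0.793, 0.540); φ = arcsin(p_z) ≈ 32.69°, λ = atan2(p_y, p_x) ≈ 109.47°.

≈ 33°N, 109°E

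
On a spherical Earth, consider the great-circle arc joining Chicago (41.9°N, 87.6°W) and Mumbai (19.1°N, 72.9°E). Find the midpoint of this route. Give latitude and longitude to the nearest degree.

≈ 71°N, 27°E

Convert each endpoint to a unit vector on the sphere (x = cos φ cos λ, y = cos φ sin λ, z = sin φ).
The central angle between the endpoints is δ = arccos(p₁·p₂) ≈ 2.031 rad (116.4°).
Interpolate at f = 1/2 with slerp weights a = sin((1−f)δ)/sin δ ≈ 0.949, b = sin(fδ)/sin δ ≈ 0.949.
p = a·p₁ + b·p₂ ≈ (0.293, 0.151, 0.944); φ = arcsin(p_z) ≈ 70.74°, λ = atan2(p_y, p_x) ≈ 27.30°.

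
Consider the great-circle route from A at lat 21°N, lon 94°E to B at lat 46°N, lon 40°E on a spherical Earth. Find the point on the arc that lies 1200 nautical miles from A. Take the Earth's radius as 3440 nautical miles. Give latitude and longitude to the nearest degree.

≈ lat 34°N, lon 77°E

Convert each endpoint to a unit vector on the sphere (x = cos φ cos λ, y = cos φ sin λ, z = sin φ).
The central angle between the endpoints is δ = arccos(p₁·p₂) ≈ 0.878 rad (50.3°). The total great-circle distance is δ·R ≈ 0.878 × 3440 ≈ 3019 nmi, so the target fraction is f = 1200/3019 ≈ 0.397.
Interpolate at f ≈ 0.397 with slerp weights a = sin((1−f)δ)/sin δ ≈ 0.656, b = sin(fδ)/sin δ ≈ 0.444.
p = a·p₁ + b·p₂ ≈ (0.194, 0.809, 0.555); φ = arcsin(p_z) ≈ 33.69°, λ = atan2(p_y, p_x) ≈ 76.54°.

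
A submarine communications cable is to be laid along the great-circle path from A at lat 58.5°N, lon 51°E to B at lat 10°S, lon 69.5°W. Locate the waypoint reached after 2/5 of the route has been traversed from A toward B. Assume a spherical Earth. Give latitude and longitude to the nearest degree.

≈ lat 47°N, lon 27°W

From cos δ = sin φ₁ sin φ₂ + cos φ₁ cos φ₂ cos Δλ, the central angle is δ ≈ 1.992 rad (114.2°).
Interpolate at f = 2/5 with slerp weights a = sin((1−f)δ)/sin δ ≈ 1.020, b = sin(fδ)/sin δ ≈ 0.784.
p = a·p₁ + b·p₂ ≈ (0.606, -0.309, 0.733); φ = arcsin(p_z) ≈ 47.16°, λ = atan2(p_y, p_x) ≈ -27.03°.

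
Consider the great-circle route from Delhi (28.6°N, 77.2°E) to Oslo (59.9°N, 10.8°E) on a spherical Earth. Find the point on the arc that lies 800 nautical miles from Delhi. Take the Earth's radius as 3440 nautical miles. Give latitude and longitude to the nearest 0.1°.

≈ (39.2°N, 67.4°E)

Write both endpoints as unit vectors p₁, p₂ with components (cos φ cos λ, cos φ sin λ, sin φ).
The central angle between the endpoints is δ = arccos(p₁·p₂) ≈ 0.939 rad (53.8°). The total great-circle distance is δ·R ≈ 0.939 × 3440 ≈ 3231 nmi, so the target fraction is f = 800/3231 ≈ 0.248.
Interpolate at f ≈ 0.248 with slerp weights a = sin((1−f)δ)/sin δ ≈ 0.804, b = sin(fδ)/sin δ ≈ 0.286.
p = a·p₁ + b·p₂ ≈ (0.297, 0.716, 0.632); φ = arcsin(p_z) ≈ 39.21°, λ = atan2(p_y, p_x) ≈ 67.45°.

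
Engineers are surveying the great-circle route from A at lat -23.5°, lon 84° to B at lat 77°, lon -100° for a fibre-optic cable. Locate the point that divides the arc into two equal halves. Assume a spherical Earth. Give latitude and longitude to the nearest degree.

≈ lat 40°, lon 85°

The haversine formula gives a central angle δ ≈ 2.207 rad (126.5°) between the endpoints.
Interpolate at f = 1/2 with slerp weights a = sin((1−f)δ)/sin δ ≈ 1.110, b = sin(fδ)/sin δ ≈ 1.110.
p = a·p₁ + b·p₂ ≈ (0.063, 0.767, 0.639); φ = arcsin(p_z) ≈ 39.72°, λ = atan2(p_y, p_x) ≈ 85.30°.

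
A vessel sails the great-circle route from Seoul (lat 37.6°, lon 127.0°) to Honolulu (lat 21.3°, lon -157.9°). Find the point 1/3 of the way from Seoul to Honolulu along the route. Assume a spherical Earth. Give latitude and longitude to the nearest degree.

Convert each endpoint to a unit vector on the sphere (x = cos φ cos λ, y = cos φ sin λ, z = sin φ).
The central angle between the endpoints is δ = arccos(p₁·p₂) ≈ 1.147 rad (65.7°).
Interpolate at f = 1/3 with slerp weights a = sin((1−f)δ)/sin δ ≈ 0.759, b = sin(fδ)/sin δ ≈ 0.409.
p = a·p₁ + b·p₂ ≈ (-0.715, 0.337, 0.612); φ = arcsin(p_z) ≈ 37.74°, λ = atan2(p_y, p_x) ≈ 154.77°.

≈ lat 38°, lon 155°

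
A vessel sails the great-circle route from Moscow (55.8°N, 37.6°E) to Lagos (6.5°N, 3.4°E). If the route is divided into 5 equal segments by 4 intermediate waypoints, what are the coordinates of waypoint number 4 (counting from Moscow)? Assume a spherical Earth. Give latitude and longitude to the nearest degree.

≈ (17°N, 8°E)

The haversine formula gives a central angle δ ≈ 0.982 rad (56.3°) between the endpoints.
Interpolate at f = 4/5 with slerp weights a = sin((1−f)δ)/sin δ ≈ 0.235, b = sin(fδ)/sin δ ≈ 0.850.
p = a·p₁ + b·p₂ ≈ (0.948, 0.131, 0.290); φ = arcsin(p_z) ≈ 16.88°, λ = atan2(p_y, p_x) ≈ 7.84°.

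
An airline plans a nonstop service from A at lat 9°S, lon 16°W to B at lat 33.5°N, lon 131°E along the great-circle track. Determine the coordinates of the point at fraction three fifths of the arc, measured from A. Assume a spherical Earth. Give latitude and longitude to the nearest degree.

The haversine formula gives a central angle δ ≈ 2.461 rad (141.0°) between the endpoints.
Interpolate at f = 3/5 with slerp weights a = sin((1−f)δ)/sin δ ≈ 1.323, b = sin(fδ)/sin δ ≈ 1.582.
p = a·p₁ + b·p₂ ≈ (0.391, 0.635, 0.666); φ = arcsin(p_z) ≈ 41.76°, λ = atan2(p_y, p_x) ≈ 58.38°.

≈ lat 42°N, lon 58°E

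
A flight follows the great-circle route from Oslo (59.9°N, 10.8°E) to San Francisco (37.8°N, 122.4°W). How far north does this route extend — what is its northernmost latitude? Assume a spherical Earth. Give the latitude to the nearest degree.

The great circle lies in the plane with unit normal n̂ = (p₁ × p₂)/|p₁ × p₂|.
Here n̂_z ≈ -0.299; the vertex latitude is φ_max = arccos|n̂_z| ≈ 72.6°.
Check via Clairaut: cos φ_max = |cos φ₁| · sin C = cos(59.9°)·sin(36.6°) ≈ 0.299, again giving ≈ 72.6°.

≈ 73°N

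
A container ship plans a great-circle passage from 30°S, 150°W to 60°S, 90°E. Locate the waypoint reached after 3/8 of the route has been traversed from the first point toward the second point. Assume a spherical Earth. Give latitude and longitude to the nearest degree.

Convert each endpoint to a unit vector on the sphere (x = cos φ cos λ, y = cos φ sin λ, z = sin φ).
The central angle between the endpoints is δ = arccos(p₁·p₂) ≈ 1.353 rad (77.5°).
Interpolate at f = 3/8 with slerp weights a = sin((1−f)δ)/sin δ ≈ 0.766, b = sin(fδ)/sin δ ≈ 0.498.
p = a·p₁ + b·p₂ ≈ (-0.575, -0.083, -0.814); φ = arcsin(p_z) ≈ -54.50°, λ = atan2(p_y, p_x) ≈ -171.78°.

≈ 54°S, 172°W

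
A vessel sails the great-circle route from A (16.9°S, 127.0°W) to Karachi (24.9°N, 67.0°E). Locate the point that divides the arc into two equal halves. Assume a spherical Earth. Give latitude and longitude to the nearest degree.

Convert each endpoint to a unit vector on the sphere (x = cos φ cos λ, y = cos φ sin λ, z = sin φ).
The central angle between the endpoints is δ = arccos(p₁·p₂) ≈ 2.874 rad (164.7°).
Interpolate at f = 1/2 with slerp weights a = sin((1−f)δ)/sin δ ≈ 3.752, b = sin(fδ)/sin δ ≈ 3.752.
p = a·p₁ + b·p₂ ≈ (-0.831, 0.266, 0.489); φ = arcsin(p_z) ≈ 29.28°, λ = atan2(p_y, p_x) ≈ 162.27°.

≈ (29°N, 162°E)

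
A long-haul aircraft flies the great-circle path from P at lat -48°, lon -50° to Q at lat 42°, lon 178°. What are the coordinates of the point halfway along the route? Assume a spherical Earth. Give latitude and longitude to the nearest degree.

≈ lat -7°, lon -123°

Convert each endpoint to a unit vector on the sphere (x = cos φ cos λ, y = cos φ sin λ, z = sin φ).
The central angle between the endpoints is δ = arccos(p₁·p₂) ≈ 2.550 rad (146.1°).
Interpolate at f = 1/2 with slerp weights a = sin((1−f)δ)/sin δ ≈ 1.715, b = sin(fδ)/sin δ ≈ 1.715.
p = a·p₁ + b·p₂ ≈ (-0.536, -0.835, -0.127); φ = arcsin(p_z) ≈ -7.29°, λ = atan2(p_y, p_x) ≈ -122.71°.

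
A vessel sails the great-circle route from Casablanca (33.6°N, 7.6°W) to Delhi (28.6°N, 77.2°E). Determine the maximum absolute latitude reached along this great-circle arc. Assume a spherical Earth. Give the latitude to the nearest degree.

The great circle lies in the plane with unit normal n̂ = (p₁ × p₂)/|p₁ × p₂|.
Here n̂_z ≈ +0.772; the vertex latitude is φ_max = arccos|n̂_z| ≈ 39.5°.
Check via Clairaut: cos φ_max = |cos φ₁| · sin C = cos(33.6°)·sin(67.9°) ≈ 0.772, again giving ≈ 39.5°.

≈ 39°N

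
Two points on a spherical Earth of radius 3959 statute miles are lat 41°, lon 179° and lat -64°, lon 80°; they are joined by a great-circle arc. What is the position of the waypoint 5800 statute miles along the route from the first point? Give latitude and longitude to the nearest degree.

≈ lat -33°, lon 137°

Write both endpoints as unit vectors p₁, p₂ with components (cos φ cos λ, cos φ sin λ, sin φ).
The central angle between the endpoints is δ = arccos(p₁·p₂) ≈ 2.267 rad (129.9°). The total great-circle distance is δ·R ≈ 2.267 × 3959 ≈ 8976 mi, so the target fraction is f = 5800/8976 ≈ 0.646.
Interpolate at f ≈ 0.646 with slerp weights a = sin((1−f)δ)/sin δ ≈ 0.937, b = sin(fδ)/sin δ ≈ 1.296.
p = a·p₁ + b·p₂ ≈ (-0.608, 0.572, -0.550); φ = arcsin(p_z) ≈ -33.39°, λ = atan2(p_y, p_x) ≈ 136.77°.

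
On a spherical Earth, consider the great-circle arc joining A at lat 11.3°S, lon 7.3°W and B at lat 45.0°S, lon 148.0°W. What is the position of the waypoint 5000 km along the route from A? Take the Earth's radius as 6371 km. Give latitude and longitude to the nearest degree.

From cos δ = sin φ₁ sin φ₂ + cos φ₁ cos φ₂ cos Δλ, the central angle is δ ≈ 1.980 rad (113.5°). The total great-circle distance is δ·R ≈ 1.980 × 6371 ≈ 12616 km, so the target fraction is f = 5000/12616 ≈ 0.396.
Interpolate at f ≈ 0.396 with slerp weights a = sin((1−f)δ)/sin δ ≈ 1.014, b = sin(fδ)/sin δ ≈ 0.770.
p = a·p₁ + b·p₂ ≈ (0.524, -0.415, -0.743); φ = arcsin(p_z) ≈ -48.02°, λ = atan2(p_y, p_x) ≈ -38.35°.

≈ lat 48°S, lon 38°W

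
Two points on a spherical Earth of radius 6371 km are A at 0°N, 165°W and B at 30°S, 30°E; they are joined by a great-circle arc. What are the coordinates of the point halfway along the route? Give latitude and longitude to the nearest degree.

Write both endpoints as unit vectors p₁, p₂ with components (cos φ cos λ, cos φ sin λ, sin φ).
The central angle between the endpoints is δ = arccos(p₁·p₂) ≈ 2.562 rad (146.8°).
Interpolate at f = 1/2 with slerp weights a = sin((1−f)δ)/sin δ ≈ 1.749, b = sin(fδ)/sin δ ≈ 1.749.
p = a·p₁ + b·p₂ ≈ (-0.378, 0.305, -0.874); φ = arcsin(p_z) ≈ -60.98°, λ = atan2(p_y, p_x) ≈ 141.11°.

≈ 61°S, 141°E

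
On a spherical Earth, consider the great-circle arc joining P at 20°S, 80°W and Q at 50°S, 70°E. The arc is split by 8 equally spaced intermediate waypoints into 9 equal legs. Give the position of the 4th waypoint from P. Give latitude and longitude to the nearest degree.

≈ 62°S, 49°W

The haversine formula gives a central angle δ ≈ 1.835 rad (105.1°) between the endpoints.
Interpolate at f = 4/9 with slerp weights a = sin((1−f)δ)/sin δ ≈ 0.882, b = sin(fδ)/sin δ ≈ 0.754.
p = a·p₁ + b·p₂ ≈ (0.310, -0.361, -0.880); φ = arcsin(p_z) ≈ -61.59°, λ = atan2(p_y, p_x) ≈ -49.36°.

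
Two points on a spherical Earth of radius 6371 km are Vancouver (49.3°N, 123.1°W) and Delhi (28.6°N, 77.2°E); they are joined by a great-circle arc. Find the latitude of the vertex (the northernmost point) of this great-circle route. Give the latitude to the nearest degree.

≈ 78°N

The great circle lies in the plane with unit normal n̂ = (p₁ × p₂)/|p₁ × p₂|.
Here n̂_z ≈ -0.202; the vertex latitude is φ_max = arccos|n̂_z| ≈ 78.4°.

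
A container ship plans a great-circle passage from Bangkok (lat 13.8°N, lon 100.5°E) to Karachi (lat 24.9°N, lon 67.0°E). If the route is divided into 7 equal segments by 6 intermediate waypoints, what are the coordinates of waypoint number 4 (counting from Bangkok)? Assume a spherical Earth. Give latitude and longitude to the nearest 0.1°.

≈ lat 20.9°N, lon 81.9°E

Write both endpoints as unit vectors p₁, p₂ with components (cos φ cos λ, cos φ sin λ, sin φ).
The central angle between the endpoints is δ = arccos(p₁·p₂) ≈ 0.583 rad (33.4°).
Interpolate at f = 4/7 with slerp weights a = sin((1−f)δ)/sin δ ≈ 0.449, b = sin(fδ)/sin δ ≈ 0.594.
p = a·p₁ + b·p₂ ≈ (0.131, 0.925, 0.357); φ = arcsin(p_z) ≈ 20.93°, λ = atan2(p_y, p_x) ≈ 81.94°.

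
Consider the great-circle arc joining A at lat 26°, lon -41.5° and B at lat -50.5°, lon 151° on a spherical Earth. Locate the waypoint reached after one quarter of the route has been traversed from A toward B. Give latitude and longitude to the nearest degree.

Write both endpoints as unit vectors p₁, p₂ with components (cos φ cos λ, cos φ sin λ, sin φ).
The central angle between the endpoints is δ = arccos(p₁·p₂) ≈ 2.682 rad (153.7°).
Interpolate at f = 1/4 with slerp weights a = sin((1−f)δ)/sin δ ≈ 2.040, b = sin(fδ)/sin δ ≈ 1.402.
p = a·p₁ + b·p₂ ≈ (0.593, -0.783, -0.187); φ = arcsin(p_z) ≈ -10.81°, λ = atan2(p_y, p_x) ≈ -52.83°.

≈ lat -11°, lon -53°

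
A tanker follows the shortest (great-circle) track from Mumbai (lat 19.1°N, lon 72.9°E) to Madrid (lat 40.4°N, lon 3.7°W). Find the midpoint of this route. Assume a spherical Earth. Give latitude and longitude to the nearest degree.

Write both endpoints as unit vectors p₁, p₂ with components (cos φ cos λ, cos φ sin λ, sin φ).
The central angle between the endpoints is δ = arccos(p₁·p₂) ≈ 1.182 rad (67.7°).
Interpolate at f = 1/2 with slerp weights a = sin((1−f)δ)/sin δ ≈ 0.602, b = sin(fδ)/sin δ ≈ 0.602.
p = a·p₁ + b·p₂ ≈ (0.625, 0.514, 0.587); φ = arcsin(p_z) ≈ 35.97°, λ = atan2(p_y, p_x) ≈ 39.45°.

≈ lat 36°N, lon 39°E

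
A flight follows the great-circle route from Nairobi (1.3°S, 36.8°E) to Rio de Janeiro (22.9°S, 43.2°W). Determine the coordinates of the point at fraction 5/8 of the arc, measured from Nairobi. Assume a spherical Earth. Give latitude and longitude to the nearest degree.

The haversine formula gives a central angle δ ≈ 1.401 rad (80.3°) between the endpoints.
Interpolate at f = 5/8 with slerp weights a = sin((1−f)δ)/sin δ ≈ 0.509, b = sin(fδ)/sin δ ≈ 0.779.
p = a·p₁ + b·p₂ ≈ (0.931, -0.187, -0.315); φ = arcsin(p_z) ≈ -18.35°, λ = atan2(p_y, p_x) ≈ -11.34°.

≈ 18°S, 11°W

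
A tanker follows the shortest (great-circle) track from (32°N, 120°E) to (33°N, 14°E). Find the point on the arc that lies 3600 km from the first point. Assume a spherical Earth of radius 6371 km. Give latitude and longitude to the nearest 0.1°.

Write both endpoints as unit vectors p₁, p₂ with components (cos φ cos λ, cos φ sin λ, sin φ).
The central angle between the endpoints is δ = arccos(p₁·p₂) ≈ 1.478 rad (84.7°). The total great-circle distance is δ·R ≈ 1.478 × 6371 ≈ 9417 km, so the target fraction is f = 3600/9417 ≈ 0.382.
Interpolate at f ≈ 0.382 with slerp weights a = sin((1−f)δ)/sin δ ≈ 0.795, b = sin(fδ)/sin δ ≈ 0.538.
p = a·p₁ + b·p₂ ≈ (0.101, 0.693, 0.714); φ = arcsin(p_z) ≈ 45.57°, λ = atan2(p_y, p_x) ≈ 81.74°.

≈ (45.6°N, 81.7°E)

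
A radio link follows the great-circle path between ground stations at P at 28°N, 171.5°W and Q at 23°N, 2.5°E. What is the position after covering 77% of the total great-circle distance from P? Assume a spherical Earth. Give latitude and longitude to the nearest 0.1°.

≈ 52.3°N, 3.0°W

Convert each endpoint to a unit vector on the sphere (x = cos φ cos λ, y = cos φ sin λ, z = sin φ).
The central angle between the endpoints is δ = arccos(p₁·p₂) ≈ 2.246 rad (128.7°).
Interpolate at f = 0.77 with slerp weights a = sin((1−f)δ)/sin δ ≈ 0.633, b = sin(fδ)/sin δ ≈ 1.265.
p = a·p₁ + b·p₂ ≈ (0.611, -0.032, 0.791); φ = arcsin(p_z) ≈ 52.30°, λ = atan2(p_y, p_x) ≈ -2.98°.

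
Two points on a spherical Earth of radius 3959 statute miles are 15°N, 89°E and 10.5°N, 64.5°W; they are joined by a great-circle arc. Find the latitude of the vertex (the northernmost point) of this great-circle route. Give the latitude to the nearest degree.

The great circle lies in the plane with unit normal n̂ = (p₁ × p₂)/|p₁ × p₂|.
Here n̂_z ≈ -0.711; the vertex latitude is φ_max = arccos|n̂_z| ≈ 44.7°.
Check via Clairaut: cos φ_max = |cos φ₁| · sin C = cos(15.0°)·sin(47.4°) ≈ 0.711, again giving ≈ 44.7°.

≈ 45°N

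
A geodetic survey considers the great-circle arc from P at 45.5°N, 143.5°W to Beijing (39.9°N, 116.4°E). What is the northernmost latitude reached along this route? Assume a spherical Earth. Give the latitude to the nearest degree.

≈ 55°N

The great circle lies in the plane with unit normal n̂ = (p₁ × p₂)/|p₁ × p₂|.
Here n̂_z ≈ -0.568; the vertex latitude is φ_max = arccos|n̂_z| ≈ 55.4°.
Check via Clairaut: cos φ_max = |cos φ₁| · sin C = cos(45.5°)·sin(54.2°) ≈ 0.568, again giving ≈ 55.4°.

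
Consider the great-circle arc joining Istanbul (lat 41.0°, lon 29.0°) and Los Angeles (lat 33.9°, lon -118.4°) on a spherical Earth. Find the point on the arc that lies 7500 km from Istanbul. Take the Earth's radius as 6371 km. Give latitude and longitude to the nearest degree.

≈ lat 61°, lon -92°

Write both endpoints as unit vectors p₁, p₂ with components (cos φ cos λ, cos φ sin λ, sin φ).
The central angle between the endpoints is δ = arccos(p₁·p₂) ≈ 1.733 rad (99.3°). The total great-circle distance is δ·R ≈ 1.733 × 6371 ≈ 11043 km, so the target fraction is f = 7500/11043 ≈ 0.679.
Interpolate at f ≈ 0.679 with slerp weights a = sin((1−f)δ)/sin δ ≈ 0.535, b = sin(fδ)/sin δ ≈ 0.936.
p = a·p₁ + b·p₂ ≈ (-0.016, -0.488, 0.873); φ = arcsin(p_z) ≈ 60.80°, λ = atan2(p_y, p_x) ≈ -91.92°.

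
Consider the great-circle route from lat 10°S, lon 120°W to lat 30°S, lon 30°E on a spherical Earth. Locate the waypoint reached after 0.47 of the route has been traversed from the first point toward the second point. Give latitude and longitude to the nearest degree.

≈ lat 52°S, lon 65°W

Convert each endpoint to a unit vector on the sphere (x = cos φ cos λ, y = cos φ sin λ, z = sin φ).
The central angle between the endpoints is δ = arccos(p₁·p₂) ≈ 2.281 rad (130.7°).
Interpolate at f = 0.47 with slerp weights a = sin((1−f)δ)/sin δ ≈ 1.233, b = sin(fδ)/sin δ ≈ 1.158.
p = a·p₁ + b·p₂ ≈ (0.261, -0.550, -0.793); φ = arcsin(p_z) ≈ -52.47°, λ = atan2(p_y, p_x) ≈ -64.61°.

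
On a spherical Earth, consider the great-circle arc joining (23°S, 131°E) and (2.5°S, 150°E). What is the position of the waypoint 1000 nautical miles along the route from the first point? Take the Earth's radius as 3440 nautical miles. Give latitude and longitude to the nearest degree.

Write both endpoints as unit vectors p₁, p₂ with components (cos φ cos λ, cos φ sin λ, sin φ).
The central angle between the endpoints is δ = arccos(p₁·p₂) ≈ 0.481 rad (27.6°). The total great-circle distance is δ·R ≈ 0.481 × 3440 ≈ 1654 nmi, so the target fraction is f = 1000/1654 ≈ 0.604.
Interpolate at f ≈ 0.604 with slerp weights a = sin((1−f)δ)/sin δ ≈ 0.409, b = sin(fδ)/sin δ ≈ 0.620.
p = a·p₁ + b·p₂ ≈ (-0.783, 0.593, -0.187); φ = arcsin(p_z) ≈ -10.76°, λ = atan2(p_y, p_x) ≈ 142.84°.

≈ (11°S, 143°E)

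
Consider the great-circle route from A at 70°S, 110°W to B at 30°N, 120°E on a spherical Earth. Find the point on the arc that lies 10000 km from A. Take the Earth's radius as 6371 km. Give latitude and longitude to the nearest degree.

≈ 9°S, 134°E

From cos δ = sin φ₁ sin φ₂ + cos φ₁ cos φ₂ cos Δλ, the central angle is δ ≈ 2.292 rad (131.3°). The total great-circle distance is δ·R ≈ 2.292 × 6371 ≈ 14602 km, so the target fraction is f = 10000/14602 ≈ 0.685.
Interpolate at f ≈ 0.685 with slerp weights a = sin((1−f)δ)/sin δ ≈ 0.880, b = sin(fδ)/sin δ ≈ 1.331.
p = a·p₁ + b·p₂ ≈ (-0.680, 0.716, -0.161); φ = arcsin(p_z) ≈ -9.29°, λ = atan2(p_y, p_x) ≈ 133.51°.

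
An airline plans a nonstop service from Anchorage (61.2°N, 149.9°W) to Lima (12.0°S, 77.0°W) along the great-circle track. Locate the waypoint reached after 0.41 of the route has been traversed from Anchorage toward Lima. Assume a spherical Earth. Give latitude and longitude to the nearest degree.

From cos δ = sin φ₁ sin φ₂ + cos φ₁ cos φ₂ cos Δλ, the central angle is δ ≈ 1.614 rad (92.5°).
Interpolate at f = 0.41 with slerp weights a = sin((1−f)δ)/sin δ ≈ 0.816, b = sin(fδ)/sin δ ≈ 0.615.
p = a·p₁ + b·p₂ ≈ (-0.205, -0.783, 0.587); φ = arcsin(p_z) ≈ 35.93°, λ = atan2(p_y, p_x) ≈ -104.64°.

≈ 36°N, 105°W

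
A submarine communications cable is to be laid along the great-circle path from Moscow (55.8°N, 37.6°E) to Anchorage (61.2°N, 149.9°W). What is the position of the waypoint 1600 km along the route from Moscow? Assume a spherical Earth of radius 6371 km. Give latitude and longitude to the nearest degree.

≈ (70°N, 41°E)

The haversine formula gives a central angle δ ≈ 1.097 rad (62.9°) between the endpoints. The total great-circle distance is δ·R ≈ 1.097 × 6371 ≈ 6989 km, so the target fraction is f = 1600/6989 ≈ 0.229.
Interpolate at f ≈ 0.229 with slerp weights a = sin((1−f)δ)/sin δ ≈ 0.841, b = sin(fδ)/sin δ ≈ 0.279.
p = a·p₁ + b·p₂ ≈ (0.258, 0.221, 0.940); φ = arcsin(p_z) ≈ 70.13°, λ = atan2(p_y, p_x) ≈ 40.56°.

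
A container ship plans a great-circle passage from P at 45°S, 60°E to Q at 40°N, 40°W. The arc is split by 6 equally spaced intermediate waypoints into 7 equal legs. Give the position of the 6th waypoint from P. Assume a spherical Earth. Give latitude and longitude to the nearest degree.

Write both endpoints as unit vectors p₁, p₂ with components (cos φ cos λ, cos φ sin λ, sin φ).
The central angle between the endpoints is δ = arccos(p₁·p₂) ≈ 2.151 rad (123.3°).
Interpolate at f = 6/7 with slerp weights a = sin((1−f)δ)/sin δ ≈ 0.362, b = sin(fδ)/sin δ ≈ 1.152.
p = a·p₁ + b·p₂ ≈ (0.804, -0.345, 0.484); φ = arcsin(p_z) ≈ 28.97°, λ = atan2(p_y, p_x) ≈ -23.26°.

≈ 29°N, 23°W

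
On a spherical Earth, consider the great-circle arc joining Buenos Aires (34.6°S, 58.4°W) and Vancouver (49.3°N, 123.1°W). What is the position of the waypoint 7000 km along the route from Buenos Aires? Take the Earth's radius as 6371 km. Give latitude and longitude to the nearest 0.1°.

≈ 19.1°N, 93.0°W

Convert each endpoint to a unit vector on the sphere (x = cos φ cos λ, y = cos φ sin λ, z = sin φ).
The central angle between the endpoints is δ = arccos(p₁·p₂) ≈ 1.773 rad (101.6°). The total great-circle distance is δ·R ≈ 1.773 × 6371 ≈ 11298 km, so the target fraction is f = 7000/11298 ≈ 0.620.
Interpolate at f ≈ 0.620 with slerp weights a = sin((1−f)δ)/sin δ ≈ 0.638, b = sin(fδ)/sin δ ≈ 0.909.
p = a·p₁ + b·p₂ ≈ (-0.049, -0.944, 0.327); φ = arcsin(p_z) ≈ 19.10°, λ = atan2(p_y, p_x) ≈ -92.96°.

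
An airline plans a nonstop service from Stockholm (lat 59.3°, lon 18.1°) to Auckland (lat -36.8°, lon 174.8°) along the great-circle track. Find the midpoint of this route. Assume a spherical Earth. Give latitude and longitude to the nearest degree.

Convert each endpoint to a unit vector on the sphere (x = cos φ cos λ, y = cos φ sin λ, z = sin φ).
The central angle between the endpoints is δ = arccos(p₁·p₂) ≈ 2.669 rad (152.9°).
Interpolate at f = 1/2 with slerp weights a = sin((1−f)δ)/sin δ ≈ 2.137, b = sin(fδ)/sin δ ≈ 2.137.
p = a·p₁ + b·p₂ ≈ (-0.667, 0.494, 0.557); φ = arcsin(p_z) ≈ 33.88°, λ = atan2(p_y, p_x) ≈ 143.48°.

≈ lat 34°, lon 143°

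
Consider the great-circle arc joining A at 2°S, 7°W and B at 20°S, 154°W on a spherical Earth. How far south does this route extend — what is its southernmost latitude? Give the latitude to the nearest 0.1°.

The great circle lies in the plane with unit normal n̂ = (p₁ × p₂)/|p₁ × p₂|.
Here n̂_z ≈ -0.810; the vertex latitude is φ_max = arccos|n̂_z| ≈ 35.9°.
Check via Clairaut: cos φ_max = |cos φ₁| · sin C = cos(2.0°)·sin(125.8°) ≈ 0.810, again giving ≈ 35.9°.

≈ 35.9°S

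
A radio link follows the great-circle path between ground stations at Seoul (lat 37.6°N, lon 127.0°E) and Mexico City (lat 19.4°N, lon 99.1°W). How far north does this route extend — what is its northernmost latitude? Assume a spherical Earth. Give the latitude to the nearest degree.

The great circle lies in the plane with unit normal n̂ = (p₁ × p₂)/|p₁ × p₂|.
Here n̂_z ≈ +0.567; the vertex latitude is φ_max = arccos|n̂_z| ≈ 55.4°.

≈ 55°N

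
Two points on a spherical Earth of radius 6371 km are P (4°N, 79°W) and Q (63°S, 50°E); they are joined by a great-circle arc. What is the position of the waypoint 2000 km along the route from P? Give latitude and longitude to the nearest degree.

≈ (13°S, 72°W)

Convert each endpoint to a unit vector on the sphere (x = cos φ cos λ, y = cos φ sin λ, z = sin φ).
The central angle between the endpoints is δ = arccos(p₁·p₂) ≈ 1.925 rad (110.3°). The total great-circle distance is δ·R ≈ 1.925 × 6371 ≈ 12266 km, so the target fraction is f = 2000/12266 ≈ 0.163.
Interpolate at f ≈ 0.163 with slerp weights a = sin((1−f)δ)/sin δ ≈ 1.065, b = sin(fδ)/sin δ ≈ 0.329.
p = a·p₁ + b·p₂ ≈ (0.299, -0.929, -0.219); φ = arcsin(p_z) ≈ -12.65°, λ = atan2(p_y, p_x) ≈ -72.16°.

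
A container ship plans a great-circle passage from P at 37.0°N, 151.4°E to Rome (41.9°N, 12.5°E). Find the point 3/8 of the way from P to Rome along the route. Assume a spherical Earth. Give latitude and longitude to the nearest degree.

Write both endpoints as unit vectors p₁, p₂ with components (cos φ cos λ, cos φ sin λ, sin φ).
The central angle between the endpoints is δ = arccos(p₁·p₂) ≈ 1.617 rad (92.6°).
Interpolate at f = 3/8 with slerp weights a = sin((1−f)δ)/sin δ ≈ 0.848, b = sin(fδ)/sin δ ≈ 0.570.
p = a·p₁ + b·p₂ ≈ (-0.180, 0.416, 0.891); φ = arcsin(p_z) ≈ 63.04°, λ = atan2(p_y, p_x) ≈ 113.40°.

≈ 63°N, 113°E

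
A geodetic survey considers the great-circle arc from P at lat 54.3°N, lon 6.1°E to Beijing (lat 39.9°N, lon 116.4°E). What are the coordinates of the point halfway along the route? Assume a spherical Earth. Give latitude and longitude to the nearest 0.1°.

≈ lat 61.6°N, lon 72.3°E

Convert each endpoint to a unit vector on the sphere (x = cos φ cos λ, y = cos φ sin λ, z = sin φ).
The central angle between the endpoints is δ = arccos(p₁·p₂) ≈ 1.197 rad (68.6°).
Interpolate at f = 1/2 with slerp weights a = sin((1−f)δ)/sin δ ≈ 0.605, b = sin(fδ)/sin δ ≈ 0.605.
p = a·p₁ + b·p₂ ≈ (0.145, 0.453, 0.880); φ = arcsin(p_z) ≈ 61.59°, λ = atan2(p_y, p_x) ≈ 72.30°.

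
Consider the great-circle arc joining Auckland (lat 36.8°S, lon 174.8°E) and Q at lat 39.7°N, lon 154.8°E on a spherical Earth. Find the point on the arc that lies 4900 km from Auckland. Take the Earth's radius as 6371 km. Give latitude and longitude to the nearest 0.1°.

Convert each endpoint to a unit vector on the sphere (x = cos φ cos λ, y = cos φ sin λ, z = sin φ).
The central angle between the endpoints is δ = arccos(p₁·p₂) ≈ 1.373 rad (78.7°). The total great-circle distance is δ·R ≈ 1.373 × 6371 ≈ 8749 km, so the target fraction is f = 4900/8749 ≈ 0.560.
Interpolate at f ≈ 0.560 with slerp weights a = sin((1−f)δ)/sin δ ≈ 0.579, b = sin(fδ)/sin δ ≈ 0.709.
p = a·p₁ + b·p₂ ≈ (-0.956, 0.274, 0.106); φ = arcsin(p_z) ≈ 6.09°, λ = atan2(p_y, p_x) ≈ 163.98°.

≈ lat 6.1°N, lon 164.0°E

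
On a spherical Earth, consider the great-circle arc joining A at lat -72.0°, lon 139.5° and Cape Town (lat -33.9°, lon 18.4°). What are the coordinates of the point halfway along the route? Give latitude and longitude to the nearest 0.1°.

Convert each endpoint to a unit vector on the sphere (x = cos φ cos λ, y = cos φ sin λ, z = sin φ).
The central angle between the endpoints is δ = arccos(p₁·p₂) ≈ 1.162 rad (66.5°).
Interpolate at f = 1/2 with slerp weights a = sin((1−f)δ)/sin δ ≈ 0.598, b = sin(fδ)/sin δ ≈ 0.598.
p = a·p₁ + b·p₂ ≈ (0.330, 0.277, -0.902); φ = arcsin(p_z) ≈ -64.47°, λ = atan2(p_y, p_x) ≈ 39.94°.

≈ lat -64.5°, lon 39.9°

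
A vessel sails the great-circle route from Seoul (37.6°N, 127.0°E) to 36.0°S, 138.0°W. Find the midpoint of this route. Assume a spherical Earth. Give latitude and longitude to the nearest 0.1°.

≈ 1.2°N, 175.2°E

From cos δ = sin φ₁ sin φ₂ + cos φ₁ cos φ₂ cos Δλ, the central angle is δ ≈ 1.998 rad (114.5°).
Interpolate at f = 1/2 with slerp weights a = sin((1−f)δ)/sin δ ≈ 0.924, b = sin(fδ)/sin δ ≈ 0.924.
p = a·p₁ + b·p₂ ≈ (-0.996, 0.084, 0.021); φ = arcsin(p_z) ≈ 1.18°, λ = atan2(p_y, p_x) ≈ 175.15°.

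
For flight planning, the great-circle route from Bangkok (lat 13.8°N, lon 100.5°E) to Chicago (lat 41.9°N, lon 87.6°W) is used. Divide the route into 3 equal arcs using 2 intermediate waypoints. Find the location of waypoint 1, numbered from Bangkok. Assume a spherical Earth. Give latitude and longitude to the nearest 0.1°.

≈ lat 54.6°N, lon 108.8°E

Convert each endpoint to a unit vector on the sphere (x = cos φ cos λ, y = cos φ sin λ, z = sin φ).
The central angle between the endpoints is δ = arccos(p₁·p₂) ≈ 2.161 rad (123.8°).
Interpolate at f = 1/3 with slerp weights a = sin((1−f)δ)/sin δ ≈ 1.193, b = sin(fδ)/sin δ ≈ 0.794.
p = a·p₁ + b·p₂ ≈ (-0.186, 0.549, 0.815); φ = arcsin(p_z) ≈ 54.56°, λ = atan2(p_y, p_x) ≈ 108.75°.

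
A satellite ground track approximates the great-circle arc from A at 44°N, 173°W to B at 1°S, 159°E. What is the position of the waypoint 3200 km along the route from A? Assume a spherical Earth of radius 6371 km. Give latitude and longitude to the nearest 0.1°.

≈ 19.4°N, 169.2°E

Write both endpoints as unit vectors p₁, p₂ with components (cos φ cos λ, cos φ sin λ, sin φ).
The central angle between the endpoints is δ = arccos(p₁·p₂) ≈ 0.898 rad (51.5°). The total great-circle distance is δ·R ≈ 0.898 × 6371 ≈ 5723 km, so the target fraction is f = 3200/5723 ≈ 0.559.
Interpolate at f ≈ 0.559 with slerp weights a = sin((1−f)δ)/sin δ ≈ 0.493, b = sin(fδ)/sin δ ≈ 0.615.
p = a·p₁ + b·p₂ ≈ (-0.927, 0.177, 0.332); φ = arcsin(p_z) ≈ 19.38°, λ = atan2(p_y, p_x) ≈ 169.17°.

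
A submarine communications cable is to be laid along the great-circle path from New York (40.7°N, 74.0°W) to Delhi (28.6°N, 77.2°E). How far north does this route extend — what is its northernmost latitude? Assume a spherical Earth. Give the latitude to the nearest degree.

≈ 71°N

The great circle lies in the plane with unit normal n̂ = (p₁ × p₂)/|p₁ × p₂|.
Here n̂_z ≈ +0.333; the vertex latitude is φ_max = arccos|n̂_z| ≈ 70.5°.
Check via Clairaut: cos φ_max = |cos φ₁| · sin C = cos(40.7°)·sin(26.1°) ≈ 0.333, again giving ≈ 70.5°.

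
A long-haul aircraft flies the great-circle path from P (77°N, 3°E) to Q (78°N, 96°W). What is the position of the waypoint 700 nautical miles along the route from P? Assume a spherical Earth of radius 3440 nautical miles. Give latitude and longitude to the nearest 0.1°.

Convert each endpoint to a unit vector on the sphere (x = cos φ cos λ, y = cos φ sin λ, z = sin φ).
The central angle between the endpoints is δ = arccos(p₁·p₂) ≈ 0.331 rad (19.0°). The total great-circle distance is δ·R ≈ 0.331 × 3440 ≈ 1138 nmi, so the target fraction is f = 700/1138 ≈ 0.615.
Interpolate at f ≈ 0.615 with slerp weights a = sin((1−f)δ)/sin δ ≈ 0.391, b = sin(fδ)/sin δ ≈ 0.622.
p = a·p₁ + b·p₂ ≈ (0.074, -0.124, 0.989); φ = arcsin(p_z) ≈ 81.69°, λ = atan2(p_y, p_x) ≈ -59.07°.

≈ (81.7°N, 59.1°W)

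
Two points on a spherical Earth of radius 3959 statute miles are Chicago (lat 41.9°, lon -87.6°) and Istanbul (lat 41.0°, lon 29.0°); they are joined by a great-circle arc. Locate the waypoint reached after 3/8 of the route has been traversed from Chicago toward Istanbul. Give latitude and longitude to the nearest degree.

The haversine formula gives a central angle δ ≈ 1.383 rad (79.2°) between the endpoints.
Interpolate at f = 3/8 with slerp weights a = sin((1−f)δ)/sin δ ≈ 0.774, b = sin(fδ)/sin δ ≈ 0.505.
p = a·p₁ + b·p₂ ≈ (0.357, -0.391, 0.848); φ = arcsin(p_z) ≈ 58.01°, λ = atan2(p_y, p_x) ≈ -47.60°.

≈ lat 58°, lon -48°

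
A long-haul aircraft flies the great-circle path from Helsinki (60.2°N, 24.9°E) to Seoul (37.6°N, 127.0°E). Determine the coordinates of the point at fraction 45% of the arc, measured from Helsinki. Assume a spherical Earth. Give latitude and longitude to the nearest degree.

≈ 62°N, 86°E

The haversine formula gives a central angle δ ≈ 1.107 rad (63.5°) between the endpoints.
Interpolate at f = 0.45 with slerp weights a = sin((1−f)δ)/sin δ ≈ 0.640, b = sin(fδ)/sin δ ≈ 0.534.
p = a·p₁ + b·p₂ ≈ (0.034, 0.472, 0.881); φ = arcsin(p_z) ≈ 61.76°, λ = atan2(p_y, p_x) ≈ 85.94°.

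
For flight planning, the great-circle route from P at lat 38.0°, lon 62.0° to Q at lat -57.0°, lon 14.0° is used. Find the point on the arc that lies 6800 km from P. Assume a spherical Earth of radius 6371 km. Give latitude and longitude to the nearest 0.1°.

≈ lat -19.3°, lon 39.3°

Write both endpoints as unit vectors p₁, p₂ with components (cos φ cos λ, cos φ sin λ, sin φ).
The central angle between the endpoints is δ = arccos(p₁·p₂) ≈ 1.802 rad (103.2°). The total great-circle distance is δ·R ≈ 1.802 × 6371 ≈ 11481 km, so the target fraction is f = 6800/11481 ≈ 0.592.
Interpolate at f ≈ 0.592 with slerp weights a = sin((1−f)δ)/sin δ ≈ 0.689, b = sin(fδ)/sin δ ≈ 0.900.
p = a·p₁ + b·p₂ ≈ (0.730, 0.598, -0.331); φ = arcsin(p_z) ≈ -19.31°, λ = atan2(p_y, p_x) ≈ 39.30°.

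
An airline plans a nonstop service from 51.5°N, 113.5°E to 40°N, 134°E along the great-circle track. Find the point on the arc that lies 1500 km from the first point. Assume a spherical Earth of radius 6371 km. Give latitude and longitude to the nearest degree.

≈ 43°N, 129°E

Write both endpoints as unit vectors p₁, p₂ with components (cos φ cos λ, cos φ sin λ, sin φ).
The central angle between the endpoints is δ = arccos(p₁·p₂) ≈ 0.318 rad (18.2°). The total great-circle distance is δ·R ≈ 0.318 × 6371 ≈ 2029 km, so the target fraction is f = 1500/2029 ≈ 0.739.
Interpolate at f ≈ 0.739 with slerp weights a = sin((1−f)δ)/sin δ ≈ 0.265, b = sin(fδ)/sin δ ≈ 0.745.
p = a·p₁ + b·p₂ ≈ (-0.462, 0.562, 0.686); φ = arcsin(p_z) ≈ 43.33°, λ = atan2(p_y, p_x) ≈ 129.45°.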